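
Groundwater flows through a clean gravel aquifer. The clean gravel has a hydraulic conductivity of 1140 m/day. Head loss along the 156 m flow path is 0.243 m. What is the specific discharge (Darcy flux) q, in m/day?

Hydraulic gradient i = Δh / L = 0.243 / 156 = 0.001558.
Specific discharge q = K · i = 1140 × 0.001558 = 1.776 m/day.

1.78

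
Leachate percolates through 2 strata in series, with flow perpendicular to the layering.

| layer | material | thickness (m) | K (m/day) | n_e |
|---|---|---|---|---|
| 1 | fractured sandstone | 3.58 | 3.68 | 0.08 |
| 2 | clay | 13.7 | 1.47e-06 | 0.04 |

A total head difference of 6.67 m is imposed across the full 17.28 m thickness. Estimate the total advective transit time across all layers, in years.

3190

With flow normal to the layers, continuity requires the same specific discharge q through every layer.
Σ(b_i/K_i) = 3.58/3.68 + 13.7/1.47e-06 = 9.320e+06 d.
q = Δh / Σ(b_i/K_i) = 6.67 / 9.320e+06 = 7.157e-07 m/day.
In each layer the seepage velocity is v_i = q/n_i, so the layer transit time is t_i = b_i·n_i / q:
  layer 1 (fractured sandstone): t_1 = 3.58 × 0.08 / 7.157e-07 = 4.002e+05 d
  layer 2 (clay): t_2 = 13.7 × 0.04 / 7.157e-07 = 7.657e+05 d
Total t = Σ t_i = 1.166e+06 days = 3192 years.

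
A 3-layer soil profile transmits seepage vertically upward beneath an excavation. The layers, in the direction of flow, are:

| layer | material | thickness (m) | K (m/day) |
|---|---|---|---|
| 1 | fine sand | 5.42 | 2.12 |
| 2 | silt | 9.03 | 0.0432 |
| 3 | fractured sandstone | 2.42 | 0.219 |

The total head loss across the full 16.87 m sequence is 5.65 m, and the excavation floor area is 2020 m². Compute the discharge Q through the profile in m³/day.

Flow is perpendicular to layering, so the layers act in series and the equivalent K is the thickness-weighted harmonic mean.
Total thickness L = 5.42 + 9.03 + 2.42 = 16.87 m.
Σ(b_i/K_i) = 5.42/2.12 + 9.03/0.0432 + 2.42/0.219 = 222.6 d.
K_eq = L / Σ(b_i/K_i) = 16.87 / 222.6 = 0.07577 m/day.
Q = K_eq · A · (Δh/L) = 0.07577 × 2020 × (5.65/16.87) = 51.26 m³/day.

51.3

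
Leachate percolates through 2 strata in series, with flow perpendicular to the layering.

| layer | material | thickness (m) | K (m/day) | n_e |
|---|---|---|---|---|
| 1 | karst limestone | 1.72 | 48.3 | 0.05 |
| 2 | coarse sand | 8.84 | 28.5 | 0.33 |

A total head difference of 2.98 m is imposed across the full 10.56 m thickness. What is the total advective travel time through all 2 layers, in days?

0.348

With flow normal to the layers, continuity requires the same specific discharge q through every layer.
Σ(b_i/K_i) = 1.72/48.3 + 8.84/28.5 = 0.3458 d.
q = Δh / Σ(b_i/K_i) = 2.98 / 0.3458 = 8.618 m/day.
In each layer the seepage velocity is v_i = q/n_i, so the layer transit time is t_i = b_i·n_i / q:
  layer 1 (karst limestone): t_1 = 1.72 × 0.05 / 8.618 = 0.009979 d
  layer 2 (coarse sand): t_2 = 8.84 × 0.33 / 8.618 = 0.3385 d
Total t = Σ t_i = 0.3485 days.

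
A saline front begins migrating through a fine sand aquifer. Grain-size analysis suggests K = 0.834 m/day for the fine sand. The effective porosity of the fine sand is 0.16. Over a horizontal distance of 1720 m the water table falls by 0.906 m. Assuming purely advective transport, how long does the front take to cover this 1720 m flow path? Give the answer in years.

1720

Hydraulic gradient i = Δh / L = 0.906 / 1720 = 0.0005267.
Darcy flux q = K · i = 0.8340 × 0.0005267 = 0.0004393 m/day.
Seepage velocity v = q / n_e = 0.0004393 / 0.16 = 0.002746 m/day.
Travel time t = L / v = 1720 / 0.002746 = 6.264e+05 days = 1715 years.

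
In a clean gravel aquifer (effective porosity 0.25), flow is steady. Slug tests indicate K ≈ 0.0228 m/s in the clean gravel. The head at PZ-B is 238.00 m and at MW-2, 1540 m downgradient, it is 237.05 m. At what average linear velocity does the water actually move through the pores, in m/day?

Convert K: 0.0228 m/s × 86400 = 1970 m/day.
Hydraulic gradient i = (238.00 − 237.05) / 1540 = 0.95 / 1540 = 0.0006169.
Darcy flux q = K · i = 1970 × 0.0006169 = 1.215 m/day.
Seepage velocity v = q / n_e = 1.215 / 0.25 = 4.861 m/day.

4.86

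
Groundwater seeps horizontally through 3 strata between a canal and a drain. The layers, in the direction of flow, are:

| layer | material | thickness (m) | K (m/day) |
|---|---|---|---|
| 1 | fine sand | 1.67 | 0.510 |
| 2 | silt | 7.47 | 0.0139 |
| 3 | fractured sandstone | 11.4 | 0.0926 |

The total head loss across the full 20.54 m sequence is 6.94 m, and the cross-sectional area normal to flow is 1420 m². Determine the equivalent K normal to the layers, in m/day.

Flow is perpendicular to layering, so the layers act in series and the equivalent K is the thickness-weighted harmonic mean.
Total thickness L = 1.67 + 7.47 + 11.4 = 20.54 m.
Σ(b_i/K_i) = 1.67/0.510 + 7.47/0.0139 + 11.4/0.0926 = 663.8 d.
K_eq = L / Σ(b_i/K_i) = 20.54 / 663.8 = 0.03094 m/day.

0.0309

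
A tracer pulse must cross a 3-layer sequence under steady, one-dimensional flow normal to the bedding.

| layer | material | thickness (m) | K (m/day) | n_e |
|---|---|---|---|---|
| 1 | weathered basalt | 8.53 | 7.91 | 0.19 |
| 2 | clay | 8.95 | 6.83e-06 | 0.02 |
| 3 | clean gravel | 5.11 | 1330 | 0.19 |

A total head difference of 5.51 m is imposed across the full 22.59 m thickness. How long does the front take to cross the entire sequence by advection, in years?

1800

With flow normal to the layers, continuity requires the same specific discharge q through every layer.
Σ(b_i/K_i) = 8.53/7.91 + 8.95/6.83e-06 + 5.11/1330 = 1.310e+06 d.
q = Δh / Σ(b_i/K_i) = 5.51 / 1.310e+06 = 4.205e-06 m/day.
In each layer the seepage velocity is v_i = q/n_i, so the layer transit time is t_i = b_i·n_i / q:
  layer 1 (weathered basalt): t_1 = 8.53 × 0.19 / 4.205e-06 = 3.854e+05 d
  layer 2 (clay): t_2 = 8.95 × 0.02 / 4.205e-06 = 42570 d
  layer 3 (clean gravel): t_3 = 5.11 × 0.19 / 4.205e-06 = 2.309e+05 d
Total t = Σ t_i = 6.589e+05 days = 1804 years.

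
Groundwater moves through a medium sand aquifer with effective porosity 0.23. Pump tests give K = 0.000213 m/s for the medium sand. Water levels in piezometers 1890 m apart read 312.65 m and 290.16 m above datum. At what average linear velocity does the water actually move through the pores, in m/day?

Convert K: 0.000213 m/s × 86400 = 18.40 m/day.
Hydraulic gradient i = (312.65 − 290.16) / 1890 = 22.49 / 1890 = 0.01190.
Darcy flux q = K · i = 18.40 × 0.01190 = 0.2190 m/day.
Seepage velocity v = q / n_e = 0.2190 / 0.23 = 0.9521 m/day.

0.952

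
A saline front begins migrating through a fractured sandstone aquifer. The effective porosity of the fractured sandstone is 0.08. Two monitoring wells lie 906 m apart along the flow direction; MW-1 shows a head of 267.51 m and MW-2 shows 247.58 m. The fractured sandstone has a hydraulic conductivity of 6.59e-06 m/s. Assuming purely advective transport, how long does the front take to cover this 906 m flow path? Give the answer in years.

15.8

Convert K: 6.59e-06 m/s × 86400 = 0.5694 m/day.
Hydraulic gradient i = (267.51 − 247.58) / 906 = 19.93 / 906 = 0.02200.
Darcy flux q = K · i = 0.5694 × 0.02200 = 0.01253 m/day.
Seepage velocity v = q / n_e = 0.01253 / 0.08 = 0.1566 m/day.
Travel time t = L / v = 906 / 0.1566 = 5787 days = 15.84 years.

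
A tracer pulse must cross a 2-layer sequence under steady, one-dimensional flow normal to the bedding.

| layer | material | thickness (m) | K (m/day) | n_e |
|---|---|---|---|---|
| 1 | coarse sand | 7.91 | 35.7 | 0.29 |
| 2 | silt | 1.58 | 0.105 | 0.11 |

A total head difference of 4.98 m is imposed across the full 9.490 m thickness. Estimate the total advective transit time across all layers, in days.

7.57

With flow normal to the layers, continuity requires the same specific discharge q through every layer.
Σ(b_i/K_i) = 7.91/35.7 + 1.58/0.105 = 15.27 d.
q = Δh / Σ(b_i/K_i) = 4.98 / 15.27 = 0.3261 m/day.
In each layer the seepage velocity is v_i = q/n_i, so the layer transit time is t_i = b_i·n_i / q:
  layer 1 (coarse sand): t_1 = 7.91 × 0.29 / 0.3261 = 7.033 d
  layer 2 (silt): t_2 = 1.58 × 0.11 / 0.3261 = 0.5329 d
Total t = Σ t_i = 7.566 days.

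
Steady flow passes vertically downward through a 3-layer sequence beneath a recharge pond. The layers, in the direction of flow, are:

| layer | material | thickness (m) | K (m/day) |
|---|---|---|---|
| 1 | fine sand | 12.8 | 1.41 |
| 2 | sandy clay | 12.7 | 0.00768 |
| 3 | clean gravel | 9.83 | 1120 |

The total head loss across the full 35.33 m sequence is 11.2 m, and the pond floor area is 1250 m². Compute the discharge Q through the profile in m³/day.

Flow is perpendicular to layering, so the layers act in series and the equivalent K is the thickness-weighted harmonic mean.
Total thickness L = 12.8 + 12.7 + 9.83 = 35.33 m.
Σ(b_i/K_i) = 12.8/1.41 + 12.7/0.00768 + 9.83/1120 = 1663 d.
K_eq = L / Σ(b_i/K_i) = 35.33 / 1663 = 0.02125 m/day.
Q = K_eq · A · (Δh/L) = 0.02125 × 1250 × (11.2/35.33) = 8.420 m³/day.

8.42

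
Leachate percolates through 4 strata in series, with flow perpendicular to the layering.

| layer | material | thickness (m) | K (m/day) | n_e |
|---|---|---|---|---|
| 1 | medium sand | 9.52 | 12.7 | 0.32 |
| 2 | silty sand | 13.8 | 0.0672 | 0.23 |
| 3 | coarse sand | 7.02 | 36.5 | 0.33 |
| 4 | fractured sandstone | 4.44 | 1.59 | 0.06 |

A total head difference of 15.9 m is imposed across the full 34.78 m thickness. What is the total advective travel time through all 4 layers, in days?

With flow normal to the layers, continuity requires the same specific discharge q through every layer.
Σ(b_i/K_i) = 9.52/12.7 + 13.8/0.0672 + 7.02/36.5 + 4.44/1.59 = 209.1 d.
q = Δh / Σ(b_i/K_i) = 15.9 / 209.1 = 0.07604 m/day.
In each layer the seepage velocity is v_i = q/n_i, so the layer transit time is t_i = b_i·n_i / q:
  layer 1 (medium sand): t_1 = 9.52 × 0.32 / 0.07604 = 40.06 d
  layer 2 (silty sand): t_2 = 13.8 × 0.23 / 0.07604 = 41.74 d
  layer 3 (coarse sand): t_3 = 7.02 × 0.33 / 0.07604 = 30.46 d
  layer 4 (fractured sandstone): t_4 = 4.44 × 0.06 / 0.07604 = 3.503 d
Total t = Σ t_i = 115.8 days.

116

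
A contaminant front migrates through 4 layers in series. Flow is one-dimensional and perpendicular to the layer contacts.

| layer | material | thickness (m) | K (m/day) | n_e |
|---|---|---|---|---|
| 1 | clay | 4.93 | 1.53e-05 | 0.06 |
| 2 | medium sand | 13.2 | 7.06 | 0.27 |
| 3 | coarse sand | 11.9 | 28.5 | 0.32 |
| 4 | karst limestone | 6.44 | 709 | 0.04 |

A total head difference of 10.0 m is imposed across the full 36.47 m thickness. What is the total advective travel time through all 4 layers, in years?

699

With flow normal to the layers, continuity requires the same specific discharge q through every layer.
Σ(b_i/K_i) = 4.93/1.53e-05 + 13.2/7.06 + 11.9/28.5 + 6.44/709 = 3.222e+05 d.
q = Δh / Σ(b_i/K_i) = 10.0 / 3.222e+05 = 3.103e-05 m/day.
In each layer the seepage velocity is v_i = q/n_i, so the layer transit time is t_i = b_i·n_i / q:
  layer 1 (clay): t_1 = 4.93 × 0.06 / 3.103e-05 = 9531 d
  layer 2 (medium sand): t_2 = 13.2 × 0.27 / 3.103e-05 = 1.148e+05 d
  layer 3 (coarse sand): t_3 = 11.9 × 0.32 / 3.103e-05 = 1.227e+05 d
  layer 4 (karst limestone): t_4 = 6.44 × 0.04 / 3.103e-05 = 8301 d
Total t = Σ t_i = 2.554e+05 days = 699.2 years.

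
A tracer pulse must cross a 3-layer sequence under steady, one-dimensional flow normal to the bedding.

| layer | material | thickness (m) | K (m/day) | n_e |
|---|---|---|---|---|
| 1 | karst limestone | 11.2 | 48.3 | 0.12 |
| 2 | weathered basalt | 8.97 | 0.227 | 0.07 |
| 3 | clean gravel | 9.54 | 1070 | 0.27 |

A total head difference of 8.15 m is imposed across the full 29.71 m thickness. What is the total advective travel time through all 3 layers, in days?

With flow normal to the layers, continuity requires the same specific discharge q through every layer.
Σ(b_i/K_i) = 11.2/48.3 + 8.97/0.227 + 9.54/1070 = 39.76 d.
q = Δh / Σ(b_i/K_i) = 8.15 / 39.76 = 0.2050 m/day.
In each layer the seepage velocity is v_i = q/n_i, so the layer transit time is t_i = b_i·n_i / q:
  layer 1 (karst limestone): t_1 = 11.2 × 0.12 / 0.2050 = 6.556 d
  layer 2 (weathered basalt): t_2 = 8.97 × 0.07 / 0.2050 = 3.063 d
  layer 3 (clean gravel): t_3 = 9.54 × 0.27 / 0.2050 = 12.56 d
Total t = Σ t_i = 22.18 days.

22.2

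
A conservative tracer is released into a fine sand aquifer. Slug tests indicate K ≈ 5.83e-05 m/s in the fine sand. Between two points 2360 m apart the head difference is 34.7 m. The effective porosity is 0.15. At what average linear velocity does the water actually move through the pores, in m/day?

0.494

Convert K: 5.83e-05 m/s × 86400 = 5.037 m/day.
Hydraulic gradient i = Δh / L = 34.7 / 2360 = 0.01470.
Darcy flux q = K · i = 5.037 × 0.01470 = 0.07406 m/day.
Seepage velocity v = q / n_e = 0.07406 / 0.15 = 0.4938 m/day.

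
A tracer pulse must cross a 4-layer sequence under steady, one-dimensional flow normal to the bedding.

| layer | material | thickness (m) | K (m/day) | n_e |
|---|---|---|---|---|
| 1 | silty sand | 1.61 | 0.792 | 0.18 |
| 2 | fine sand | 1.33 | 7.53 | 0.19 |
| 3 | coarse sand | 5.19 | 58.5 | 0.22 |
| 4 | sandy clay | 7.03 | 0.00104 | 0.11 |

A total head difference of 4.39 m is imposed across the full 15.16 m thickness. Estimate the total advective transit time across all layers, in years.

10.4

With flow normal to the layers, continuity requires the same specific discharge q through every layer.
Σ(b_i/K_i) = 1.61/0.792 + 1.33/7.53 + 5.19/58.5 + 7.03/0.00104 = 6762 d.
q = Δh / Σ(b_i/K_i) = 4.39 / 6762 = 0.0006492 m/day.
In each layer the seepage velocity is v_i = q/n_i, so the layer transit time is t_i = b_i·n_i / q:
  layer 1 (silty sand): t_1 = 1.61 × 0.18 / 0.0006492 = 446.4 d
  layer 2 (fine sand): t_2 = 1.33 × 0.19 / 0.0006492 = 389.2 d
  layer 3 (coarse sand): t_3 = 5.19 × 0.22 / 0.0006492 = 1759 d
  layer 4 (sandy clay): t_4 = 7.03 × 0.11 / 0.0006492 = 1191 d
Total t = Σ t_i = 3785 days = 10.36 years.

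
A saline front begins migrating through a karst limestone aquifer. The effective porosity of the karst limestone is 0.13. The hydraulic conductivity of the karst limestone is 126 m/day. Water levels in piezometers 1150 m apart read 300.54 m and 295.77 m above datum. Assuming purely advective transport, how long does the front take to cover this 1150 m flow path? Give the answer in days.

286

Hydraulic gradient i = (300.54 − 295.77) / 1150 = 4.77 / 1150 = 0.004148.
Darcy flux q = K · i = 126.0 × 0.004148 = 0.5226 m/day.
Seepage velocity v = q / n_e = 0.5226 / 0.13 = 4.020 m/day.
Travel time t = L / v = 1150 / 4.020 = 286.1 days.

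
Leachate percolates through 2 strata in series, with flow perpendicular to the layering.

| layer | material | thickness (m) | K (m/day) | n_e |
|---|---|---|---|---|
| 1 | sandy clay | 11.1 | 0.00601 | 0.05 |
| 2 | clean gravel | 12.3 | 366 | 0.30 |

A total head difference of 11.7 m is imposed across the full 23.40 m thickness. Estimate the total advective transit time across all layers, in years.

With flow normal to the layers, continuity requires the same specific discharge q through every layer.
Σ(b_i/K_i) = 11.1/0.00601 + 12.3/366 = 1847 d.
q = Δh / Σ(b_i/K_i) = 11.7 / 1847 = 0.006335 m/day.
In each layer the seepage velocity is v_i = q/n_i, so the layer transit time is t_i = b_i·n_i / q:
  layer 1 (sandy clay): t_1 = 11.1 × 0.05 / 0.006335 = 87.61 d
  layer 2 (clean gravel): t_2 = 12.3 × 0.30 / 0.006335 = 582.5 d
Total t = Σ t_i = 670.1 days = 1.835 years.

1.83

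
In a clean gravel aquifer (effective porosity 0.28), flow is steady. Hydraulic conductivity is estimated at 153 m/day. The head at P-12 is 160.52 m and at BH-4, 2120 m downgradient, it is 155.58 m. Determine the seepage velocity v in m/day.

1.27

Hydraulic gradient i = (160.52 − 155.58) / 2120 = 4.94 / 2120 = 0.002330.
Darcy flux q = K · i = 153.0 × 0.002330 = 0.3565 m/day.
Seepage velocity v = q / n_e = 0.3565 / 0.28 = 1.273 m/day.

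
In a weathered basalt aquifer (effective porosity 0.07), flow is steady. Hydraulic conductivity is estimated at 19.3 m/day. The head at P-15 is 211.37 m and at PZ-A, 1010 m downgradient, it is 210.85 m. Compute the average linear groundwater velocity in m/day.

Hydraulic gradient i = (211.37 − 210.85) / 1010 = 0.52 / 1010 = 0.0005149.
Darcy flux q = K · i = 19.30 × 0.0005149 = 0.009937 m/day.
Seepage velocity v = q / n_e = 0.009937 / 0.07 = 0.1420 m/day.

0.142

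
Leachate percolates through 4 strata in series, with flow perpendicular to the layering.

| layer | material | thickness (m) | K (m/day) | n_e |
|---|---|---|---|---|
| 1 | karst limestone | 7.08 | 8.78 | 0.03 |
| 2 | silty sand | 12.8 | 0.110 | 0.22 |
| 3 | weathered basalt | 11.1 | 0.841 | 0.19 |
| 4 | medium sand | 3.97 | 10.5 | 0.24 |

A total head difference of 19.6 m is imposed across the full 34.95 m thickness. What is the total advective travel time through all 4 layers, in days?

40.6

With flow normal to the layers, continuity requires the same specific discharge q through every layer.
Σ(b_i/K_i) = 7.08/8.78 + 12.8/0.110 + 11.1/0.841 + 3.97/10.5 = 130.7 d.
q = Δh / Σ(b_i/K_i) = 19.6 / 130.7 = 0.1499 m/day.
In each layer the seepage velocity is v_i = q/n_i, so the layer transit time is t_i = b_i·n_i / q:
  layer 1 (karst limestone): t_1 = 7.08 × 0.03 / 0.1499 = 1.417 d
  layer 2 (silty sand): t_2 = 12.8 × 0.22 / 0.1499 = 18.78 d
  layer 3 (weathered basalt): t_3 = 11.1 × 0.19 / 0.1499 = 14.07 d
  layer 4 (medium sand): t_4 = 3.97 × 0.24 / 0.1499 = 6.356 d
Total t = Σ t_i = 40.63 days.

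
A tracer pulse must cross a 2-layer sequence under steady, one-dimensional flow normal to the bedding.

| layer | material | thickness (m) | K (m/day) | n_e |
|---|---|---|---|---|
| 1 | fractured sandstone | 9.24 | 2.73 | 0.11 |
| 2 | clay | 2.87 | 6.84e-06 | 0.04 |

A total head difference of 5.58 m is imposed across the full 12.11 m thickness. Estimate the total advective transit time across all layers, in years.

233

With flow normal to the layers, continuity requires the same specific discharge q through every layer.
Σ(b_i/K_i) = 9.24/2.73 + 2.87/6.84e-06 = 4.196e+05 d.
q = Δh / Σ(b_i/K_i) = 5.58 / 4.196e+05 = 1.330e-05 m/day.
In each layer the seepage velocity is v_i = q/n_i, so the layer transit time is t_i = b_i·n_i / q:
  layer 1 (fractured sandstone): t_1 = 9.24 × 0.11 / 1.330e-05 = 76429 d
  layer 2 (clay): t_2 = 2.87 × 0.04 / 1.330e-05 = 8633 d
Total t = Σ t_i = 85062 days = 232.9 years.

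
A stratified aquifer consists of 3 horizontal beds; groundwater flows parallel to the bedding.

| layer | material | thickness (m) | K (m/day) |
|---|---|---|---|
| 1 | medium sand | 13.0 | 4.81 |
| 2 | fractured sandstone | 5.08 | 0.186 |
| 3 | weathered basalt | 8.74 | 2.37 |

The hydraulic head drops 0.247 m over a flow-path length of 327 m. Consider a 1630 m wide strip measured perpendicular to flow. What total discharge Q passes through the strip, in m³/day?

Flow is parallel to layering, so each bed carries its own Darcy discharge and the transmissivities add.
Σ(K_i·b_i) = 4.81×13.0 + 0.186×5.08 + 2.37×8.74 = 84.19 m²/day.
Hydraulic gradient i = Δh / L = 0.247 / 327 = 0.0007554.
Q = Σ(K_i·b_i) · W · i = 84.19 × 1630 × 0.0007554 = 103.7 m³/day.

104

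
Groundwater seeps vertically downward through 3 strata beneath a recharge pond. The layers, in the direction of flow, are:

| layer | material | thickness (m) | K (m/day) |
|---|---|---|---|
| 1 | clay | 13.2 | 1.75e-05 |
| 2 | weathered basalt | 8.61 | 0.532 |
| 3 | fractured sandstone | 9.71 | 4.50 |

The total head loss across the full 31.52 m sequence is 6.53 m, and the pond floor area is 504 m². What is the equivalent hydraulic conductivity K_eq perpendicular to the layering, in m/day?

Flow is perpendicular to layering, so the layers act in series and the equivalent K is the thickness-weighted harmonic mean.
Total thickness L = 13.2 + 8.61 + 9.71 = 31.52 m.
Σ(b_i/K_i) = 13.2/1.75e-05 + 8.61/0.532 + 9.71/4.50 = 7.543e+05 d.
K_eq = L / Σ(b_i/K_i) = 31.52 / 7.543e+05 = 4.179e-05 m/day.

4.18e-05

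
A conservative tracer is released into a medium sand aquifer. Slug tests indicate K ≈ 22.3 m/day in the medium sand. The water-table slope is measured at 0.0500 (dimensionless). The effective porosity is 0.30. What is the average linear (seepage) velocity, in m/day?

Hydraulic gradient i = 0.0500.
Darcy flux q = K · i = 22.30 × 0.05000 = 1.115 m/day.
Seepage velocity v = q / n_e = 1.115 / 0.30 = 3.717 m/day.

3.72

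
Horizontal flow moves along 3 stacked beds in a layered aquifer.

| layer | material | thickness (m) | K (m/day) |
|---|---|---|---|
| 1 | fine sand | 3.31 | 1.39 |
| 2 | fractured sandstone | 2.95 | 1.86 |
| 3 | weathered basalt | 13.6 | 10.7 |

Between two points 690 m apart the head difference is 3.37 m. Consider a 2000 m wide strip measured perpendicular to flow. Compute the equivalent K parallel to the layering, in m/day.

Flow is parallel to layering, so each bed carries its own Darcy discharge and the transmissivities add.
Σ(K_i·b_i) = 1.39×3.31 + 1.86×2.95 + 10.7×13.6 = 155.6 m²/day.
Total thickness b = 19.86 m, so K_eq = Σ(K_i·b_i)/b = 7.835 m/day.

7.84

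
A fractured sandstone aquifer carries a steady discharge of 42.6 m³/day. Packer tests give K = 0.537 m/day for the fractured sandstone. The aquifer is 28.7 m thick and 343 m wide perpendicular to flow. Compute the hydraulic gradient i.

0.00806

Cross-sectional area A = 343 × 28.7 = 9844 m².
From Q = K·A·i, i = Q / (K·A) = 42.6 / (0.5370 × 9844) = 0.008059.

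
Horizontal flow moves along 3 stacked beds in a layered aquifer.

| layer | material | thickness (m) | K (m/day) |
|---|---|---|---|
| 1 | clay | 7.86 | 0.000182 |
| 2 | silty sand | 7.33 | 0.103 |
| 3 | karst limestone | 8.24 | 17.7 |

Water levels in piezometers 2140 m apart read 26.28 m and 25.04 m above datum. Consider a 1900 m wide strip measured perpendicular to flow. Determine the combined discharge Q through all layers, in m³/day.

Flow is parallel to layering, so each bed carries its own Darcy discharge and the transmissivities add.
Σ(K_i·b_i) = 0.000182×7.86 + 0.103×7.33 + 17.7×8.24 = 146.6 m²/day.
Hydraulic gradient i = (26.28 − 25.04) / 2140 = 1.24 / 2140 = 0.0005794.
Q = Σ(K_i·b_i) · W · i = 146.6 × 1900 × 0.0005794 = 161.4 m³/day.

161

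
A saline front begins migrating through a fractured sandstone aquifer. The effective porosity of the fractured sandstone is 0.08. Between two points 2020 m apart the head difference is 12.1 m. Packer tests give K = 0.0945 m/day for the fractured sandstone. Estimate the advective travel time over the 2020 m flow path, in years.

782

Hydraulic gradient i = Δh / L = 12.1 / 2020 = 0.005990.
Darcy flux q = K · i = 0.09450 × 0.005990 = 0.0005661 m/day.
Seepage velocity v = q / n_e = 0.0005661 / 0.08 = 0.007076 m/day.
Travel time t = L / v = 2020 / 0.007076 = 2.855e+05 days = 781.6 years.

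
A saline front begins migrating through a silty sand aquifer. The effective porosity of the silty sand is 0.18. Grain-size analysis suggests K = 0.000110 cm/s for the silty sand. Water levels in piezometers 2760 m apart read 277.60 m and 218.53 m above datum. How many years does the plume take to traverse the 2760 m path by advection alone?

669

Convert K: 0.000110 cm/s × 864 = 0.09504 m/day.
Hydraulic gradient i = (277.60 − 218.53) / 2760 = 59.07 / 2760 = 0.02140.
Darcy flux q = K · i = 0.09504 × 0.02140 = 0.002034 m/day.
Seepage velocity v = q / n_e = 0.002034 / 0.18 = 0.01130 m/day.
Travel time t = L / v = 2760 / 0.01130 = 2.442e+05 days = 668.7 years.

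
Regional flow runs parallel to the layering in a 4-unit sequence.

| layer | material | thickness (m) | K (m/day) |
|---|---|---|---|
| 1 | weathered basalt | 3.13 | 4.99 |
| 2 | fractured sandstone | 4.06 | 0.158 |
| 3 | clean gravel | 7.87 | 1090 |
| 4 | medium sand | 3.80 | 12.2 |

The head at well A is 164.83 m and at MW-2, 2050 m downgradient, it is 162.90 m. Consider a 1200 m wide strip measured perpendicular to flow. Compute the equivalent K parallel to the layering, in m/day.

Flow is parallel to layering, so each bed carries its own Darcy discharge and the transmissivities add.
Σ(K_i·b_i) = 4.99×3.13 + 0.158×4.06 + 1090×7.87 + 12.2×3.80 = 8641 m²/day.
Total thickness b = 18.86 m, so K_eq = Σ(K_i·b_i)/b = 458.2 m/day.

458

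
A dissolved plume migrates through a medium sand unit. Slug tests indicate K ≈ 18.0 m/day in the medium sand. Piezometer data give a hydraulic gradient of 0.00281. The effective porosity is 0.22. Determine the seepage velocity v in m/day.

Hydraulic gradient i = 0.00281.
Darcy flux q = K · i = 18.00 × 0.002810 = 0.05058 m/day.
Seepage velocity v = q / n_e = 0.05058 / 0.22 = 0.2299 m/day.

0.230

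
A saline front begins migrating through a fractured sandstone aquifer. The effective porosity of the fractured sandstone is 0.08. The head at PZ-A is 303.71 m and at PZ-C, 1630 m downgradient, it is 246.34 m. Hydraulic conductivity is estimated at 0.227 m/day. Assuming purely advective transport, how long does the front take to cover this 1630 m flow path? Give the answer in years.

44.7

Hydraulic gradient i = (303.71 − 246.34) / 1630 = 57.37 / 1630 = 0.03520.
Darcy flux q = K · i = 0.2270 × 0.03520 = 0.007990 m/day.
Seepage velocity v = q / n_e = 0.007990 / 0.08 = 0.09987 m/day.
Travel time t = L / v = 1630 / 0.09987 = 16321 days = 44.69 years.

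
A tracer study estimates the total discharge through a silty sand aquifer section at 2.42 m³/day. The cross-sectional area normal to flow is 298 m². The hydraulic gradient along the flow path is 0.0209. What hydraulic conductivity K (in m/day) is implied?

Hydraulic gradient i = 0.0209.
From Q = K·A·i, K = Q / (A·i) = 2.42 / (298.0 × 0.02090) = 0.3886 m/day.

0.389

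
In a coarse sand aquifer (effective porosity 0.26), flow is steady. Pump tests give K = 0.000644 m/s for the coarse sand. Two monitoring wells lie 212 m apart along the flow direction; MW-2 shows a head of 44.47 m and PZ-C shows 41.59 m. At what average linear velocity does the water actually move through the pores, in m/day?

2.91

Convert K: 0.000644 m/s × 86400 = 55.64 m/day.
Hydraulic gradient i = (44.47 − 41.59) / 212 = 2.88 / 212 = 0.01358.
Darcy flux q = K · i = 55.64 × 0.01358 = 0.7559 m/day.
Seepage velocity v = q / n_e = 0.7559 / 0.26 = 2.907 m/day.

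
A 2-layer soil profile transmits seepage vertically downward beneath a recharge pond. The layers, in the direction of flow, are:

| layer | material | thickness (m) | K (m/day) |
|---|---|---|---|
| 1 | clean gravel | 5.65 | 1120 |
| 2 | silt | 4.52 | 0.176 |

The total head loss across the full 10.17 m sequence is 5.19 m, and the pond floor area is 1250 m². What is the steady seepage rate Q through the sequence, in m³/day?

253

Flow is perpendicular to layering, so the layers act in series and the equivalent K is the thickness-weighted harmonic mean.
Total thickness L = 5.65 + 4.52 = 10.17 m.
Σ(b_i/K_i) = 5.65/1120 + 4.52/0.176 = 25.69 d.
K_eq = L / Σ(b_i/K_i) = 10.17 / 25.69 = 0.3959 m/day.
Q = K_eq · A · (Δh/L) = 0.3959 × 1250 × (5.19/10.17) = 252.6 m³/day.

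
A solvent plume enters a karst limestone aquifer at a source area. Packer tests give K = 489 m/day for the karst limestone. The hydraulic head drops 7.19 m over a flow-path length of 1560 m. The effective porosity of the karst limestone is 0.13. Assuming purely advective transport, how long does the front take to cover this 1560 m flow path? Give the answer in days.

90.0

Hydraulic gradient i = Δh / L = 7.19 / 1560 = 0.004609.
Darcy flux q = K · i = 489.0 × 0.004609 = 2.254 m/day.
Seepage velocity v = q / n_e = 2.254 / 0.13 = 17.34 m/day.
Travel time t = L / v = 1560 / 17.34 = 89.98 days.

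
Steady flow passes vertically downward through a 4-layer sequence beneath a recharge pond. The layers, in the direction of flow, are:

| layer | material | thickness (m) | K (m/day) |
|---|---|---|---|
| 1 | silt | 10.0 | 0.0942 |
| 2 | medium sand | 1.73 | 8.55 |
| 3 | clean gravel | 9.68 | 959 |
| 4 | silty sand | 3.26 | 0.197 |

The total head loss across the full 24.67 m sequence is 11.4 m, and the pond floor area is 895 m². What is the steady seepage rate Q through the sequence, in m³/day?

83.0

Flow is perpendicular to layering, so the layers act in series and the equivalent K is the thickness-weighted harmonic mean.
Total thickness L = 10.0 + 1.73 + 9.68 + 3.26 = 24.67 m.
Σ(b_i/K_i) = 10.0/0.0942 + 1.73/8.55 + 9.68/959 + 3.26/0.197 = 122.9 d.
K_eq = L / Σ(b_i/K_i) = 24.67 / 122.9 = 0.2007 m/day.
Q = K_eq · A · (Δh/L) = 0.2007 × 895 × (11.4/24.67) = 83.01 m³/day.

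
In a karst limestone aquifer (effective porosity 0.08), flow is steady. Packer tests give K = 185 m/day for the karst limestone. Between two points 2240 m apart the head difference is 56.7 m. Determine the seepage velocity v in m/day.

58.5

Hydraulic gradient i = Δh / L = 56.7 / 2240 = 0.02531.
Darcy flux q = K · i = 185.0 × 0.02531 = 4.683 m/day.
Seepage velocity v = q / n_e = 4.683 / 0.08 = 58.54 m/day.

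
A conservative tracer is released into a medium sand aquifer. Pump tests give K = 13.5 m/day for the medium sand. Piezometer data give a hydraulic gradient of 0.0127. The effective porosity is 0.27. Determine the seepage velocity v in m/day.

Hydraulic gradient i = 0.0127.
Darcy flux q = K · i = 13.50 × 0.01270 = 0.1714 m/day.
Seepage velocity v = q / n_e = 0.1714 / 0.27 = 0.6350 m/day.

0.635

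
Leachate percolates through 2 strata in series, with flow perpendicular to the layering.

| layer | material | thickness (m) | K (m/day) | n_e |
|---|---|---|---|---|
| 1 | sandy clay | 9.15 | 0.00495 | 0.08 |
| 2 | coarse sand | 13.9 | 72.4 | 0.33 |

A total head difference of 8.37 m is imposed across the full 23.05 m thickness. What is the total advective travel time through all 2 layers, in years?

With flow normal to the layers, continuity requires the same specific discharge q through every layer.
Σ(b_i/K_i) = 9.15/0.00495 + 13.9/72.4 = 1849 d.
q = Δh / Σ(b_i/K_i) = 8.37 / 1849 = 0.004528 m/day.
In each layer the seepage velocity is v_i = q/n_i, so the layer transit time is t_i = b_i·n_i / q:
  layer 1 (sandy clay): t_1 = 9.15 × 0.08 / 0.004528 = 161.7 d
  layer 2 (coarse sand): t_2 = 13.9 × 0.33 / 0.004528 = 1013 d
Total t = Σ t_i = 1175 days = 3.216 years.

3.22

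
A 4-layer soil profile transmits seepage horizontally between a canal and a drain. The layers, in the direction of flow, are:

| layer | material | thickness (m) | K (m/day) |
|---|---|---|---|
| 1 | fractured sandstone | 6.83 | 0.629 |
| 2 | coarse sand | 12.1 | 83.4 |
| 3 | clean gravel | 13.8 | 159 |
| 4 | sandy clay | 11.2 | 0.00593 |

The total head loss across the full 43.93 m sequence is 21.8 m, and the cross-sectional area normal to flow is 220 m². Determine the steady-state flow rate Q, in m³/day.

2.52

Flow is perpendicular to layering, so the layers act in series and the equivalent K is the thickness-weighted harmonic mean.
Total thickness L = 6.83 + 12.1 + 13.8 + 11.2 = 43.93 m.
Σ(b_i/K_i) = 6.83/0.629 + 12.1/83.4 + 13.8/159 + 11.2/0.00593 = 1900 d.
K_eq = L / Σ(b_i/K_i) = 43.93 / 1900 = 0.02312 m/day.
Q = K_eq · A · (Δh/L) = 0.02312 × 220 × (21.8/43.93) = 2.524 m³/day.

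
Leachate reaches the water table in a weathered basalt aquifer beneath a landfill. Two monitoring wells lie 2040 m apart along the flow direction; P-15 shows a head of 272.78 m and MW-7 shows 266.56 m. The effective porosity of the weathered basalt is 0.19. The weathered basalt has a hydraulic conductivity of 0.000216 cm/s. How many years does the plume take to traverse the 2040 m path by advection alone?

1860

Convert K: 0.000216 cm/s × 864 = 0.1866 m/day.
Hydraulic gradient i = (272.78 − 266.56) / 2040 = 6.22 / 2040 = 0.003049.
Darcy flux q = K · i = 0.1866 × 0.003049 = 0.0005690 m/day.
Seepage velocity v = q / n_e = 0.0005690 / 0.19 = 0.002995 m/day.
Travel time t = L / v = 2040 / 0.002995 = 6.812e+05 days = 1865 years.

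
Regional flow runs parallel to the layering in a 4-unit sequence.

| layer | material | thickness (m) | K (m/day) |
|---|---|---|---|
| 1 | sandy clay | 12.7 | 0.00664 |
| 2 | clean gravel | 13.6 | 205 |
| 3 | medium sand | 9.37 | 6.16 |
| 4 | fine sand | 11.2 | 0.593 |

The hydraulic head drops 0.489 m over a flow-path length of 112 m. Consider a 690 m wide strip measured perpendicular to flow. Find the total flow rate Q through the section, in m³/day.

8590

Flow is parallel to layering, so each bed carries its own Darcy discharge and the transmissivities add.
Σ(K_i·b_i) = 0.00664×12.7 + 205×13.6 + 6.16×9.37 + 0.593×11.2 = 2852 m²/day.
Hydraulic gradient i = Δh / L = 0.489 / 112 = 0.004366.
Q = Σ(K_i·b_i) · W · i = 2852 × 690 × 0.004366 = 8593 m³/day.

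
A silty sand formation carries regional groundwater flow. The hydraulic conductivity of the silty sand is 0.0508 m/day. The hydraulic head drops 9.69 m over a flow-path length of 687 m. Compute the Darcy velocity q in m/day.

0.000717

Hydraulic gradient i = Δh / L = 9.69 / 687 = 0.01410.
Specific discharge q = K · i = 0.05080 × 0.01410 = 0.0007165 m/day.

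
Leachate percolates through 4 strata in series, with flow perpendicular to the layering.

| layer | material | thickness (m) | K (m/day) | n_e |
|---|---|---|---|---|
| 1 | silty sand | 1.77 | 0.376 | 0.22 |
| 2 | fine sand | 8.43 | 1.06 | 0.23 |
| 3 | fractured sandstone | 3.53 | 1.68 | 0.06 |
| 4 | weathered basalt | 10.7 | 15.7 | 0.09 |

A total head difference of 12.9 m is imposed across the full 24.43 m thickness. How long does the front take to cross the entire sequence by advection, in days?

With flow normal to the layers, continuity requires the same specific discharge q through every layer.
Σ(b_i/K_i) = 1.77/0.376 + 8.43/1.06 + 3.53/1.68 + 10.7/15.7 = 15.44 d.
q = Δh / Σ(b_i/K_i) = 12.9 / 15.44 = 0.8353 m/day.
In each layer the seepage velocity is v_i = q/n_i, so the layer transit time is t_i = b_i·n_i / q:
  layer 1 (silty sand): t_1 = 1.77 × 0.22 / 0.8353 = 0.4662 d
  layer 2 (fine sand): t_2 = 8.43 × 0.23 / 0.8353 = 2.321 d
  layer 3 (fractured sandstone): t_3 = 3.53 × 0.06 / 0.8353 = 0.2536 d
  layer 4 (weathered basalt): t_4 = 10.7 × 0.09 / 0.8353 = 1.153 d
Total t = Σ t_i = 4.194 days.

4.19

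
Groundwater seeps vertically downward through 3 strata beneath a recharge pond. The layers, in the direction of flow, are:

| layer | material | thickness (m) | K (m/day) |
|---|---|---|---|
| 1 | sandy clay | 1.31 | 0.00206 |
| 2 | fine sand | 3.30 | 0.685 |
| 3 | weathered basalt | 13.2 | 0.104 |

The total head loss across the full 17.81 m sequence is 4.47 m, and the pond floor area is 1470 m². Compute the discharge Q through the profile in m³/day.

Flow is perpendicular to layering, so the layers act in series and the equivalent K is the thickness-weighted harmonic mean.
Total thickness L = 1.31 + 3.30 + 13.2 = 17.81 m.
Σ(b_i/K_i) = 1.31/0.00206 + 3.30/0.685 + 13.2/0.104 = 767.7 d.
K_eq = L / Σ(b_i/K_i) = 17.81 / 767.7 = 0.02320 m/day.
Q = K_eq · A · (Δh/L) = 0.02320 × 1470 × (4.47/17.81) = 8.560 m³/day.

8.56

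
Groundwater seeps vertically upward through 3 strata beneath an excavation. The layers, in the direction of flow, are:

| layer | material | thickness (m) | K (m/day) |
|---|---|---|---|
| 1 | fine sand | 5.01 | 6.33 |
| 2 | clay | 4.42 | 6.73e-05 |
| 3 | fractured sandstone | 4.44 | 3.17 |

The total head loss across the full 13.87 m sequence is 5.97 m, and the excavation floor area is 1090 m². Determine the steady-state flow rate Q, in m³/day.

Flow is perpendicular to layering, so the layers act in series and the equivalent K is the thickness-weighted harmonic mean.
Total thickness L = 5.01 + 4.42 + 4.44 = 13.87 m.
Σ(b_i/K_i) = 5.01/6.33 + 4.42/6.73e-05 + 4.44/3.17 = 65678 d.
K_eq = L / Σ(b_i/K_i) = 13.87 / 65678 = 0.0002112 m/day.
Q = K_eq · A · (Δh/L) = 0.0002112 × 1090 × (5.97/13.87) = 0.09908 m³/day.

0.0991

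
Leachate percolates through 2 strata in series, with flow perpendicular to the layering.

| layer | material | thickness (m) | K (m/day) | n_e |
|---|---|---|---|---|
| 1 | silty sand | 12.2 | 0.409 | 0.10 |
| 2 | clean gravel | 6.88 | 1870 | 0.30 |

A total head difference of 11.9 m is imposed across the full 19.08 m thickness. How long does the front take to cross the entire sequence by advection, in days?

With flow normal to the layers, continuity requires the same specific discharge q through every layer.
Σ(b_i/K_i) = 12.2/0.409 + 6.88/1870 = 29.83 d.
q = Δh / Σ(b_i/K_i) = 11.9 / 29.83 = 0.3989 m/day.
In each layer the seepage velocity is v_i = q/n_i, so the layer transit time is t_i = b_i·n_i / q:
  layer 1 (silty sand): t_1 = 12.2 × 0.10 / 0.3989 = 3.058 d
  layer 2 (clean gravel): t_2 = 6.88 × 0.30 / 0.3989 = 5.174 d
Total t = Σ t_i = 8.233 days.

8.23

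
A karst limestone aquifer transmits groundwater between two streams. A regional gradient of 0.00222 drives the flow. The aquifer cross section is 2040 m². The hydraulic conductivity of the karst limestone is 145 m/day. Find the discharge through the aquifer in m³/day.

657

Hydraulic gradient i = 0.00222.
Darcy's law: Q = K · A · i = 145.0 × 2040 × 0.002220 = 656.7 m³/day.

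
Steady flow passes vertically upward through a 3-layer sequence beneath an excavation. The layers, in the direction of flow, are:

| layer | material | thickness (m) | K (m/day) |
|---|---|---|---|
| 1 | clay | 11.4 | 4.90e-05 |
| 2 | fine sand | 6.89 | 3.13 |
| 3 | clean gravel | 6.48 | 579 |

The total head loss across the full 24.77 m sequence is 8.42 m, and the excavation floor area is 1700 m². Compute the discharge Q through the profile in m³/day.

0.0615

Flow is perpendicular to layering, so the layers act in series and the equivalent K is the thickness-weighted harmonic mean.
Total thickness L = 11.4 + 6.89 + 6.48 = 24.77 m.
Σ(b_i/K_i) = 11.4/4.90e-05 + 6.89/3.13 + 6.48/579 = 2.327e+05 d.
K_eq = L / Σ(b_i/K_i) = 24.77 / 2.327e+05 = 0.0001065 m/day.
Q = K_eq · A · (Δh/L) = 0.0001065 × 1700 × (8.42/24.77) = 0.06152 m³/day.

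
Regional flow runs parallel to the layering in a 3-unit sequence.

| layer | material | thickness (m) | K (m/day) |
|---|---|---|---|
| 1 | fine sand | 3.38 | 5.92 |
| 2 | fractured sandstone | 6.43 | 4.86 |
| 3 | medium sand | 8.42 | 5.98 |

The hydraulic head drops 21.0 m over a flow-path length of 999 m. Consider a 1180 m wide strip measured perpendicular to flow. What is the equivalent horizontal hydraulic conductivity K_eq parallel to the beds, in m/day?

5.57

Flow is parallel to layering, so each bed carries its own Darcy discharge and the transmissivities add.
Σ(K_i·b_i) = 5.92×3.38 + 4.86×6.43 + 5.98×8.42 = 101.6 m²/day.
Total thickness b = 18.23 m, so K_eq = Σ(K_i·b_i)/b = 5.574 m/day.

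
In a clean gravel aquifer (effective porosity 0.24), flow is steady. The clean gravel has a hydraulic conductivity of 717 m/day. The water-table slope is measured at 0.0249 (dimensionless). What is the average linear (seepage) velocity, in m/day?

74.4

Hydraulic gradient i = 0.0249.
Darcy flux q = K · i = 717.0 × 0.02490 = 17.85 m/day.
Seepage velocity v = q / n_e = 17.85 / 0.24 = 74.39 m/day.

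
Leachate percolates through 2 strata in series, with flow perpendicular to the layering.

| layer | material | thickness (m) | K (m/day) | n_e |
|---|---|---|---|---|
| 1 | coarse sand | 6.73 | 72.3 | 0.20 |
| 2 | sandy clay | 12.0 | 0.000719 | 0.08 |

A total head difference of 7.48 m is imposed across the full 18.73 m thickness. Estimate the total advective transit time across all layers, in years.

With flow normal to the layers, continuity requires the same specific discharge q through every layer.
Σ(b_i/K_i) = 6.73/72.3 + 12.0/0.000719 = 16690 d.
q = Δh / Σ(b_i/K_i) = 7.48 / 16690 = 0.0004482 m/day.
In each layer the seepage velocity is v_i = q/n_i, so the layer transit time is t_i = b_i·n_i / q:
  layer 1 (coarse sand): t_1 = 6.73 × 0.20 / 0.0004482 = 3003 d
  layer 2 (sandy clay): t_2 = 12.0 × 0.08 / 0.0004482 = 2142 d
Total t = Σ t_i = 5145 days = 14.09 years.

14.1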